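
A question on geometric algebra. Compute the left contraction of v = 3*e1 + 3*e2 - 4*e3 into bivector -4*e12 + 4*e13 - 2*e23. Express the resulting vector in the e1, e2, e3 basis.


Left contraction v _| B = <vB>_1 (grade-1 part of the geometric product vB).
Using e1_|e12 = e2, e2_|e12 = -e1, e1_|e13 = e3, e3_|e13 = -e1, e2_|e23 = e3, e3_|e23 = -e2:
e1 coeff: -v2*b12 - v3*b13 = -(3)*(-4) - (-4)*(4) = 28
e2 coeff: v1*b12 - v3*b23 = (3)*(-4) - (-4)*(-2) = -20
e3 coeff: v1*b13 + v2*b23 = (3)*(4) + (3)*(-2) = 6
v _| B = 28*e1 - 20*e2 + 6*e3


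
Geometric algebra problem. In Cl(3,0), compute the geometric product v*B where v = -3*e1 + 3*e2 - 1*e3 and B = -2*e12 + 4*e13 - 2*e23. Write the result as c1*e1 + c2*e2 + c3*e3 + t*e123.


vB has grade-1 (vector) and grade-3 (trivector) parts: vB = (v _| B) + (v ^ B).
Vector part <vB>_1:
  e1: -v2*b12 - v3*b13 = -(3)*(-2) - (-1)*(4) = 10
  e2: v1*b12 - v3*b23 = (-3)*(-2) - (-1)*(-2) = 4
  e3: v1*b13 + v2*b23 = (-3)*(4) + (3)*(-2) = -18
Trivector part <vB>_3:
  e123: v1*b23 - v2*b13 + v3*b12 = (-3)*(-2) - (3)*(4) + (-1)*(-2) = -4
vB = 10*e1 + 4*e2 - 18*e3 - 4*e123


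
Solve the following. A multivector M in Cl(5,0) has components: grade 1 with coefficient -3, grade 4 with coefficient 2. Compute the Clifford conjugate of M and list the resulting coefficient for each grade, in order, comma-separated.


Clifford conjugate sign for grade k: (-1)^(k(k+1)/2)
Grade 1: (-1)^(1*2/2) = (-1)^1 = -1, coeff -3 -> 3
Grade 4: (-1)^(4*5/2) = (-1)^10 = 1, coeff 2 -> 2
Conjugated coefficients: 3, 2


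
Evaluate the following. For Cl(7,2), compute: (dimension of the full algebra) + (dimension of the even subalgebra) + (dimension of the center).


n = 7 + 2 = 9
Total dim = 2^9 = 512
Even subalgebra dim = 2^8 = 256
n is odd, so center dim = 2
Sum = 512 + 256 + 2 = 770


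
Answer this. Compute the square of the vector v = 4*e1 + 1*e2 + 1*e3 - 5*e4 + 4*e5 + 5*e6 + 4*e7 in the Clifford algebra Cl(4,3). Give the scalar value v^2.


v^2 = sum of c_i^2 * e_i^2
Positive signature terms (e_i^2 = +1): 4^2 + 1^2 + 1^2 + (-5)^2 = 43
Negative signature terms (e_j^2 = -1): 4^2 + 5^2 + 4^2 = 57
v^2 = 43 - 57 = -14


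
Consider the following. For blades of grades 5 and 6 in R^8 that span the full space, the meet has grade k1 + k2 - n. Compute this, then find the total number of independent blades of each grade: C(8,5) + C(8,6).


Meet grade = grade(A) + grade(B) - n
= 5 + 6 - 8 = 3
C(8,5) = 56
C(8,6) = 28
dim_A + dim_B = 56 + 28 = 84


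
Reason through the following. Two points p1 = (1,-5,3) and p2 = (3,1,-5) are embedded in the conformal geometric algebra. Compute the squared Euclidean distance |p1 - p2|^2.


p1 - p2 = (-2, -6, 8)
|p1 - p2|^2 = (-2)^2 + (-6)^2 + 8^2
= 4 + 36 + 64
= 104


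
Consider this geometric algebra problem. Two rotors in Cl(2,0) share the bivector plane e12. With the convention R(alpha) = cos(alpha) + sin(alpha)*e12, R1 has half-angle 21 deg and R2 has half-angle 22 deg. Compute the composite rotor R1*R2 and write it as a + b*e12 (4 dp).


Same-plane rotors commute and their half-angles add:
R1*R2 = cos(a1 + a2) + sin(a1 + a2)*e12.
a1 + a2 = 21 + 22 = 43 deg
cos(43 deg) = 0.7314
sin(43 deg) = 0.6820
R1*R2 = 0.7314 + 0.6820*e12


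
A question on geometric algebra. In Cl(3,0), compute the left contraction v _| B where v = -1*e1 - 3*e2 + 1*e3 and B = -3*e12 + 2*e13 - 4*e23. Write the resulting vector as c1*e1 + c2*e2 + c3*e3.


Left contraction v _| B = <vB>_1 (grade-1 part of the geometric product vB).
Using e1_|e12 = e2, e2_|e12 = -e1, e1_|e13 = e3, e3_|e13 = -e1, e2_|e23 = e3, e3_|e23 = -e2:
e1 coeff: -v2*b12 - v3*b13 = -(-3)*(-3) - (1)*(2) = -11
e2 coeff: v1*b12 - v3*b23 = (-1)*(-3) - (1)*(-4) = 7
e3 coeff: v1*b13 + v2*b23 = (-1)*(2) + (-3)*(-4) = 10
v _| B = -11*e1 + 7*e2 + 10*e3


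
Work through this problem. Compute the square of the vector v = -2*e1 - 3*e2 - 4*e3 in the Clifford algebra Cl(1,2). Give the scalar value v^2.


v^2 = sum of c_i^2 * e_i^2
Positive signature terms (e_i^2 = +1): (-2)^2 = 4
Negative signature terms (e_j^2 = -1): (-3)^2 + (-4)^2 = 25
v^2 = 4 - 25 = -21


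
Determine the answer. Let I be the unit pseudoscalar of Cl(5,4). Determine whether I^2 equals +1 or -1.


The pseudoscalar I = e1...e_n (product of all n generators) of Cl(p,q) satisfies I^2 = (-1)^(q + n(n-1)/2).
p = 5, q = 4, n = p + q = 9
n(n-1)/2 = 9 * 8 / 2 = 36
Exponent = q + n(n-1)/2 = 4 + 36 = 40
I^2 = (-1)^40 = +1


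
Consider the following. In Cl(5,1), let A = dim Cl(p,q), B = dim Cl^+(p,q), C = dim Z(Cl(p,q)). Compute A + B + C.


n = 5 + 1 = 6
Total dim = 2^6 = 64
Even subalgebra dim = 2^5 = 32
n is even, so center dim = 1
Sum = 64 + 32 + 1 = 97


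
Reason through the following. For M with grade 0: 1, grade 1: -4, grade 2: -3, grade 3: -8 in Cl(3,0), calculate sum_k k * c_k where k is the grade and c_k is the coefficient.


Grade-weighted sum = sum of grade_k * coefficient_k
0*1 = 0
1*(-4) = -4
2*(-3) = -6
3*(-8) = -24
Total = 0 + (-4) + (-6) + (-24) = -34


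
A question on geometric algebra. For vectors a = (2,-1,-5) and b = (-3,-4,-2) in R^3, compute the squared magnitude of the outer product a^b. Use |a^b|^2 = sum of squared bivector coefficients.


a wedge b = (a1*b2 - a2*b1)*e12 + (a1*b3 - a3*b1)*e13 + (a2*b3 - a3*b2)*e23
e12 coeff: 2*(-4) - (-1)*(-3) = -8 - 3 = -11
e13 coeff: 2*(-2) - (-5)*(-3) = -4 - 15 = -19
e23 coeff: (-1)*(-2) - (-5)*(-4) = 2 - 20 = -18
|a wedge b|^2 = (-11)^2 + (-19)^2 + (-18)^2
= 121 + 361 + 324
= 806


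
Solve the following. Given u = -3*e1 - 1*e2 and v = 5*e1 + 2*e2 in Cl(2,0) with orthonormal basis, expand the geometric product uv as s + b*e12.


Expand: (-3*e1 - 1*e2)(5*e1 + 2*e2)
= (-3)*5*e1e1 + (-3)*2*e1e2 + (-1)*5*e2e1 + (-1)*2*e2e2
Using e1^2 = e2^2 = 1, e2e1 = -e1e2:
Scalar part s = (-3)*5 + (-1)*2 = -15 + (-2) = -17
Bivector part b = (-3)*2 - (-1)*5 = -6 - (-5) = -1
uv = -17 - 1*e12


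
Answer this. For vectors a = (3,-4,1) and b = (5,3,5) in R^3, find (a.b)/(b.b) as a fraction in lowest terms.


Projection coefficient = (a . b) / (b . b)
a . b = 3*5 + (-4)*3 + 1*5
= 15 + (-12) + 5 = 8
b . b = 5^2 + 3^2 + 5^2
= 25 + 9 + 25 = 59
Coefficient = 8/59
In lowest terms: 8/59


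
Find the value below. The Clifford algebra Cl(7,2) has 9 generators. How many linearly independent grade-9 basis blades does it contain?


Number of grade-k basis blades in Cl(p,q) with n = p + q is C(n, k).
n = 7 + 2 = 9
C(9, 9) = 9! / (9! * 0!)
= 362880 / (362880 * 1)
= 1


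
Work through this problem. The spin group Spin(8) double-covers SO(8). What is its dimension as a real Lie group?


Spin(n) double-covers SO(n); both have Lie algebra so(n) of dimension n(n-1)/2.
n = 8
n(n-1) = 8 * 7 = 56
dim Spin(8) = 56/2 = 28


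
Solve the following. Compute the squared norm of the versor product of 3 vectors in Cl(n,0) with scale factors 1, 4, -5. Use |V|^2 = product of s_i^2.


Each vector v_i has |v_i|^2 = s_i^2
Squared scales: 1^2 = 1, 4^2 = 16, (-5)^2 = 25
|V|^2 = 1 * 16 * 25
= 400


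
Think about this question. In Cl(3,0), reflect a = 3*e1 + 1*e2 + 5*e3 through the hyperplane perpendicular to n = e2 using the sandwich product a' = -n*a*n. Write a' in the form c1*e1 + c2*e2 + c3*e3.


Reflection formula: a' = -n*a*n, with n = e2 (unit vector, n^2 = 1).
For reflection through hyperplane perp to e2:
The component along e2 flips sign, others stay.
a = (3, 1, 5)
a' = (3, -1, 5)
a' = 3*e1 - 1*e2 + 5*e3


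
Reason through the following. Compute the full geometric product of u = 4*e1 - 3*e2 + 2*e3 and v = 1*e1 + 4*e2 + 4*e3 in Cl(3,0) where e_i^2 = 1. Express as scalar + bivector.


In Cl(3,0): e_i^2 = 1, e_ie_j = -e_je_i for i != j.
Scalar part = u . v = 4*1 + (-3)*4 + 2*4
= 4 + (-12) + 8 = 0
e12 coeff = 4*4 - (-3)*1 = 16 - (-3) = 19
e13 coeff = 4*4 - 2*1 = 16 - 2 = 14
e23 coeff = (-3)*4 - 2*4 = -12 - 8 = -20
uv = 0 + 19*e12 + 14*e13 - 20*e23


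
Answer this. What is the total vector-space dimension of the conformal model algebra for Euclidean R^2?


The conformal model of R^2 uses Cl(3,1): the 2 Euclidean generators plus two extra orthogonal generators e+ (e+^2 = +1) and e- (e-^2 = -1), from which the null vectors e0, einf are built.
Number of generators m = 2 + 2 = 4.
dim Cl(p,q) = 2^m = 2^4 = 16


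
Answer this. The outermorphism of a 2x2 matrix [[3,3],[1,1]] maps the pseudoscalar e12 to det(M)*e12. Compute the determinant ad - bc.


The outermorphism of a linear map f sends e1^e2 to f(e1)^f(e2).
f(e1) = 3*e1 + 1*e2
f(e2) = 3*e1 + 1*e2
f(e1) ^ f(e2) = (3*e1 + 1*e2) ^ (3*e1 + 1*e2)
= 3*1*e12 + 1*3*e21
= (3 - 3)*e12
= 0*e12
Coefficient = 0


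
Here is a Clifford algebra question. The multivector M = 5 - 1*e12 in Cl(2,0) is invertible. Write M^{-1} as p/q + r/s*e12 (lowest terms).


M = 5 - 1*e12, where e12^2 = -1.
Since M commutes with its reverse ~M = a - b*e12, M * ~M = a^2 - b^2*e12^2 = a^2 + b^2.
So M^{-1} = ~M / (a^2 + b^2) = (a - b*e12)/(a^2 + b^2).
a^2 + b^2 = 25 + 1 = 26
Scalar part = 5/26 = 5/26
Bivector coeff = 1/26 = 1/26
M^{-1} = 5/26 + 1/26*e12


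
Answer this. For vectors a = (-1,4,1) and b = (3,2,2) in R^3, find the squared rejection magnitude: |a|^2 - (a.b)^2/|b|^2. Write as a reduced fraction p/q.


|a|^2 = (-1)^2 + 4^2 + 1^2 = 18
|b|^2 = 3^2 + 2^2 + 2^2 = 17
a . b = (-1)*3 + 4*2 + 1*2 = 7
(a.b)^2 = 7^2 = 49
|rej|^2 = 18 - 49/17
= (306 - 49)/17
= 257/17
In lowest terms: 257/17


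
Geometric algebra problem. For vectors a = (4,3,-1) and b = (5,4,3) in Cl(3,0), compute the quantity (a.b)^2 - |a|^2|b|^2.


a . b = 4*5 + 3*4 + (-1)*3
= 20 + 12 + (-3) = 29
|a|^2 = 4^2 + 3^2 + (-1)^2 = 26
|b|^2 = 5^2 + 4^2 + 3^2 = 50
(a.b)^2 = 29^2 = 841
|a|^2 * |b|^2 = 26 * 50 = 1300
Result = 841 - 1300 = -459


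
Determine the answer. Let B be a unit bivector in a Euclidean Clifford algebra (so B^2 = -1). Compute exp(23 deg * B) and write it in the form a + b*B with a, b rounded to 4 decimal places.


For a unit bivector B with B^2 = -1, the exponential series gives
e^(theta*B) = cos(theta) + sin(theta)*B (the GA analogue of Euler's formula).
theta = 23 degrees = 0.401426 rad
cos(23 deg) = 0.9205
sin(23 deg) = 0.3907
exp(theta*B) = 0.9205 + 0.3907*B


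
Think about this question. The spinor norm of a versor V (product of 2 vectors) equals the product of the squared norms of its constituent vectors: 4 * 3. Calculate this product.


Spinor norm N(V) = |v1|^2 * |v2|^2 * ... * |v2|^2
= 4 * 3
Running product: 4, 12
N(V) = 12


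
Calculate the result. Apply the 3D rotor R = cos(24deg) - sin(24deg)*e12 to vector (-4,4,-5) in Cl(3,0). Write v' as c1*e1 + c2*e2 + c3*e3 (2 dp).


Rotor R = cos(24deg) - sin(24deg)*e12
Rotation angle theta = 2 * 24 = 48 degrees in the e12 plane (e1 -> e2).
The component perpendicular to the plane (e3) is invariant: v'_3 = v3 = -5.00
cos(48deg) = 0.6691, sin(48deg) = 0.7431
v'_1 = v1*cos(theta) - v2*sin(theta) = -4*0.6691 - 4*0.7431 = -5.65
v'_2 = v1*sin(theta) + v2*cos(theta) = -4*0.7431 + 4*0.6691 = -0.30
v' = -5.65*e1 - 0.30*e2 - 5.00*e3


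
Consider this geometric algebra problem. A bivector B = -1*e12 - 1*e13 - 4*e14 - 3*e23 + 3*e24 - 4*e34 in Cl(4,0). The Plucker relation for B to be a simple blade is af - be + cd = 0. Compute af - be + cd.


Plucker relation: af - be + cd
a*f = (-1)*(-4) = 4
b*e = (-1)*3 = -3
c*d = (-4)*(-3) = 12
af - be + cd = 4 - (-3) + 12
= 19


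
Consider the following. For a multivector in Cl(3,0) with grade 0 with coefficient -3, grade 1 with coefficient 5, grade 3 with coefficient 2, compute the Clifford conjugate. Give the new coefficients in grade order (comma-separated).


Clifford conjugate sign for grade k: (-1)^(k(k+1)/2)
Grade 0: (-1)^(0*1/2) = (-1)^0 = 1, coeff -3 -> -3
Grade 1: (-1)^(1*2/2) = (-1)^1 = -1, coeff 5 -> -5
Grade 3: (-1)^(3*4/2) = (-1)^6 = 1, coeff 2 -> 2
Conjugated coefficients: -3, -5, 2


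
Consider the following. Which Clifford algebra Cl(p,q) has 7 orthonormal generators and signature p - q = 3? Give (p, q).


We need p + q = 7 and p - q = 3.
Adding: 2p = 7 + 3 = 10, so p = 5.
Then q = 7 - 5 = 2.
(p, q) = (5, 2)


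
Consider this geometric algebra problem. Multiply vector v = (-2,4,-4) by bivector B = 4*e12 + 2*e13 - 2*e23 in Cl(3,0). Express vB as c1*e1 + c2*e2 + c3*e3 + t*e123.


vB has grade-1 (vector) and grade-3 (trivector) parts: vB = (v _| B) + (v ^ B).
Vector part <vB>_1:
  e1: -v2*b12 - v3*b13 = -(4)*(4) - (-4)*(2) = -8
  e2: v1*b12 - v3*b23 = (-2)*(4) - (-4)*(-2) = -16
  e3: v1*b13 + v2*b23 = (-2)*(2) + (4)*(-2) = -12
Trivector part <vB>_3:
  e123: v1*b23 - v2*b13 + v3*b12 = (-2)*(-2) - (4)*(2) + (-4)*(4) = -20
vB = -8*e1 - 16*e2 - 12*e3 - 20*e123


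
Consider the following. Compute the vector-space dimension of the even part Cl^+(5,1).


Even subalgebra dimension = 2^(n-1)
n = 5 + 1 = 6
2^(6 - 1) = 2^5 = 32
Verification: sum of C(6,k) for even k = 1 + 15 + 15 + 1 = 32
Result = 32


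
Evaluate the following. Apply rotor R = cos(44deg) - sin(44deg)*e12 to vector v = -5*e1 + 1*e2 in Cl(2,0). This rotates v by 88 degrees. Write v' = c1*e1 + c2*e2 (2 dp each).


Rotor R = cos(44deg) - sin(44deg)*e12
Rotation angle theta = 2 * 44 = 88 degrees
v' = R*v*~R rotates v by theta.
cos(88deg) = 0.0349, sin(88deg) = 0.9994
v'_1 = -5*cos(88deg) - 1*sin(88deg)
= -5*0.0349 - 1*0.9994
= -1.17
v'_2 = -5*sin(88deg) + 1*cos(88deg)
= -5*0.9994 + 1*0.0349
= -4.96
v' = -1.17*e1 - 4.96*e2


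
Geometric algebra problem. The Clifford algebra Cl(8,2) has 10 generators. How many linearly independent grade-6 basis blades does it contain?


Number of grade-k basis blades in Cl(p,q) with n = p + q is C(n, k).
n = 8 + 2 = 10
C(10, 6) = 10! / (6! * 4!)
= 3628800 / (720 * 24)
= 210


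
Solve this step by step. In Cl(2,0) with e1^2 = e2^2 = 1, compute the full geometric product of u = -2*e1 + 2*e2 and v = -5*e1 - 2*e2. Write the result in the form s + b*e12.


Expand: (-2*e1 + 2*e2)(-5*e1 - 2*e2)
= (-2)*(-5)*e1e1 + (-2)*(-2)*e1e2 + 2*(-5)*e2e1 + 2*(-2)*e2e2
Using e1^2 = e2^2 = 1, e2e1 = -e1e2:
Scalar part s = (-2)*(-5) + 2*(-2) = 10 + (-4) = 6
Bivector part b = (-2)*(-2) - 2*(-5) = 4 - (-10) = 14
uv = 6 + 14*e12


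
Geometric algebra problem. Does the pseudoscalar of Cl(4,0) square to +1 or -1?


The pseudoscalar I = e1...e_n (product of all n generators) of Cl(p,q) satisfies I^2 = (-1)^(q + n(n-1)/2).
p = 4, q = 0, n = p + q = 4
n(n-1)/2 = 4 * 3 / 2 = 6
Exponent = q + n(n-1)/2 = 0 + 6 = 6
I^2 = (-1)^6 = +1


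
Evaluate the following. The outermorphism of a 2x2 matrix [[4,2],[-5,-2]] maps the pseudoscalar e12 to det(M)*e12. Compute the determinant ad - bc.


The outermorphism of a linear map f sends e1^e2 to f(e1)^f(e2).
f(e1) = 4*e1 - 5*e2
f(e2) = 2*e1 - 2*e2
f(e1) ^ f(e2) = (4*e1 - 5*e2) ^ (2*e1 - 2*e2)
= 4*(-2)*e12 + (-5)*2*e21
= (-8 - (-10))*e12
= 2*e12
Coefficient = 2


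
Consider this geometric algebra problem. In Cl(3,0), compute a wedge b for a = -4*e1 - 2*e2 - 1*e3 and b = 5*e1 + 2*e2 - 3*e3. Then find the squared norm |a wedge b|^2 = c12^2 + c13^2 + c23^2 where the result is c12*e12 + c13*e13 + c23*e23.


a wedge b = (a1*b2 - a2*b1)*e12 + (a1*b3 - a3*b1)*e13 + (a2*b3 - a3*b2)*e23
e12 coeff: (-4)*2 - (-2)*5 = -8 - (-10) = 2
e13 coeff: (-4)*(-3) - (-1)*5 = 12 - (-5) = 17
e23 coeff: (-2)*(-3) - (-1)*2 = 6 - (-2) = 8
|a wedge b|^2 = 2^2 + 17^2 + 8^2
= 4 + 289 + 64
= 357


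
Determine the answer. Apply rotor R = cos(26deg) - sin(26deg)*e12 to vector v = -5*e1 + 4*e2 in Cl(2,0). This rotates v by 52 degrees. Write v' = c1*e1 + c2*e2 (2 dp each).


Rotor R = cos(26deg) - sin(26deg)*e12
Rotation angle theta = 2 * 26 = 52 degrees
v' = R*v*~R rotates v by theta.
cos(52deg) = 0.6157, sin(52deg) = 0.7880
v'_1 = -5*cos(52deg) - 4*sin(52deg)
= -5*0.6157 - 4*0.7880
= -6.23
v'_2 = -5*sin(52deg) + 4*cos(52deg)
= -5*0.7880 + 4*0.6157
= -1.48
v' = -6.23*e1 - 1.48*e2


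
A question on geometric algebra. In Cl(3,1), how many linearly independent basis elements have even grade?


Even subalgebra dimension = 2^(n-1)
n = 3 + 1 = 4
2^(4 - 1) = 2^3 = 8
Verification: sum of C(4,k) for even k = 1 + 6 + 1 = 8
Result = 8


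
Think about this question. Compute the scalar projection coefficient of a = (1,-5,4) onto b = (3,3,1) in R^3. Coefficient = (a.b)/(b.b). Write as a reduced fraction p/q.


Projection coefficient = (a . b) / (b . b)
a . b = 1*3 + (-5)*3 + 4*1
= 3 + (-15) + 4 = -8
b . b = 3^2 + 3^2 + 1^2
= 9 + 9 + 1 = 19
Coefficient = -8/19
In lowest terms: -8/19


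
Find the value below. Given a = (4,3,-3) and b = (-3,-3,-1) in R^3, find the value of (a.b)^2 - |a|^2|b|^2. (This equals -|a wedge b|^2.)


a . b = 4*(-3) + 3*(-3) + (-3)*(-1)
= -12 + (-9) + 3 = -18
|a|^2 = 4^2 + 3^2 + (-3)^2 = 34
|b|^2 = (-3)^2 + (-3)^2 + (-1)^2 = 19
(a.b)^2 = (-18)^2 = 324
|a|^2 * |b|^2 = 34 * 19 = 646
Result = 324 - 646 = -322


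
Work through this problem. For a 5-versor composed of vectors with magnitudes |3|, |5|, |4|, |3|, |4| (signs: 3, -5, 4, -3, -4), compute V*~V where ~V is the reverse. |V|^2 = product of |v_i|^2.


Each vector v_i has |v_i|^2 = s_i^2
Squared scales: 3^2 = 9, (-5)^2 = 25, 4^2 = 16, (-3)^2 = 9, (-4)^2 = 16
|V|^2 = 9 * 25 * 16 * 9 * 16
= 518400


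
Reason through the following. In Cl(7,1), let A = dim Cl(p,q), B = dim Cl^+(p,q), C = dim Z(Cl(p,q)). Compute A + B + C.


n = 7 + 1 = 8
Total dim = 2^8 = 256
Even subalgebra dim = 2^7 = 128
n is even, so center dim = 1
Sum = 256 + 128 + 1 = 385


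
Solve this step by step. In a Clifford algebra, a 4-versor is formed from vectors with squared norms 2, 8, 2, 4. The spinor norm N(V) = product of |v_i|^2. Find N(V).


Spinor norm N(V) = |v1|^2 * |v2|^2 * ... * |v4|^2
= 2 * 8 * 2 * 4
Running product: 2, 16, 32, 128
N(V) = 128


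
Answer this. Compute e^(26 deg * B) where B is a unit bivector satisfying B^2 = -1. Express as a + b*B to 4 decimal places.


For a unit bivector B with B^2 = -1, the exponential series gives
e^(theta*B) = cos(theta) + sin(theta)*B (the GA analogue of Euler's formula).
theta = 26 degrees = 0.453786 rad
cos(26 deg) = 0.8988
sin(26 deg) = 0.4384
exp(theta*B) = 0.8988 + 0.4384*B


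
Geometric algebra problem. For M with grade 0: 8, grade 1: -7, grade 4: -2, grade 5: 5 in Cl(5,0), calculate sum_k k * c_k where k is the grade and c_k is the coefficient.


Grade-weighted sum = sum of grade_k * coefficient_k
0*8 = 0
1*(-7) = -7
4*(-2) = -8
5*5 = 25
Total = 0 + (-7) + (-8) + 25 = 10


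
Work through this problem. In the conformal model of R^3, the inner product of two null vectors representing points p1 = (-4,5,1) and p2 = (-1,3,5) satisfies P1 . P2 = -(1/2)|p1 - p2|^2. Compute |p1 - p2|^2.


p1 - p2 = (-3, 2, -4)
|p1 - p2|^2 = (-3)^2 + 2^2 + (-4)^2
= 9 + 4 + 16
= 29


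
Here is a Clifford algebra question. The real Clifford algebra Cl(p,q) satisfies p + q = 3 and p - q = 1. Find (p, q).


We need p + q = 3 and p - q = 1.
Adding: 2p = 3 + 1 = 4, so p = 2.
Then q = 3 - 2 = 1.
(p, q) = (2, 1)


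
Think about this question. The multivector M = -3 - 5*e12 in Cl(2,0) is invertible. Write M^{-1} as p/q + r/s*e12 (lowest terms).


M = -3 - 5*e12, where e12^2 = -1.
Since M commutes with its reverse ~M = a - b*e12, M * ~M = a^2 - b^2*e12^2 = a^2 + b^2.
So M^{-1} = ~M / (a^2 + b^2) = (a - b*e12)/(a^2 + b^2).
a^2 + b^2 = 9 + 25 = 34
Scalar part = -3/34 = -3/34
Bivector coeff = 5/34 = 5/34
M^{-1} = -3/34 + 5/34*e12


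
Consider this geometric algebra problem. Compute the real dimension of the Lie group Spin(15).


Spin(n) double-covers SO(n); both have Lie algebra so(n) of dimension n(n-1)/2.
n = 15
n(n-1) = 15 * 14 = 210
dim Spin(15) = 210/2 = 105


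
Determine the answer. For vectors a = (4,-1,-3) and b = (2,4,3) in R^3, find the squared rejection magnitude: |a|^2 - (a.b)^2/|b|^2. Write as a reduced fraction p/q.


|a|^2 = 4^2 + (-1)^2 + (-3)^2 = 26
|b|^2 = 2^2 + 4^2 + 3^2 = 29
a . b = 4*2 + (-1)*4 + (-3)*3 = -5
(a.b)^2 = (-5)^2 = 25
|rej|^2 = 26 - 25/29
= (754 - 25)/29
= 729/29
In lowest terms: 729/29


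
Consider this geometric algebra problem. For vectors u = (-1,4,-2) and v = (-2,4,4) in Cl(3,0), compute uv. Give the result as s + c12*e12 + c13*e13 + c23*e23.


In Cl(3,0): e_i^2 = 1, e_ie_j = -e_je_i for i != j.
Scalar part = u . v = (-1)*(-2) + 4*4 + (-2)*4
= 2 + 16 + (-8) = 10
e12 coeff = (-1)*4 - 4*(-2) = -4 - (-8) = 4
e13 coeff = (-1)*4 - (-2)*(-2) = -4 - 4 = -8
e23 coeff = 4*4 - (-2)*4 = 16 - (-8) = 24
uv = 10 + 4*e12 - 8*e13 + 24*e23


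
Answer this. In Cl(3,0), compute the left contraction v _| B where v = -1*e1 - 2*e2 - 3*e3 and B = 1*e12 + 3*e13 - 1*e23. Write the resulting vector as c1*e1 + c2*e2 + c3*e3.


Left contraction v _| B = <vB>_1 (grade-1 part of the geometric product vB).
Using e1_|e12 = e2, e2_|e12 = -e1, e1_|e13 = e3, e3_|e13 = -e1, e2_|e23 = e3, e3_|e23 = -e2:
e1 coeff: -v2*b12 - v3*b13 = -(-2)*(1) - (-3)*(3) = 11
e2 coeff: v1*b12 - v3*b23 = (-1)*(1) - (-3)*(-1) = -4
e3 coeff: v1*b13 + v2*b23 = (-1)*(3) + (-2)*(-1) = -1
v _| B = 11*e1 - 4*e2 - 1*e3


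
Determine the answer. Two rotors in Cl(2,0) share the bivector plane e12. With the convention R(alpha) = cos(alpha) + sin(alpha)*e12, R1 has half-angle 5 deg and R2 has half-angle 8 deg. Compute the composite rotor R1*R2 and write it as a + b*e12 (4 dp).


Same-plane rotors commute and their half-angles add:
R1*R2 = cos(a1 + a2) + sin(a1 + a2)*e12.
a1 + a2 = 5 + 8 = 13 deg
cos(13 deg) = 0.9744
sin(13 deg) = 0.2250
R1*R2 = 0.9744 + 0.2250*e12


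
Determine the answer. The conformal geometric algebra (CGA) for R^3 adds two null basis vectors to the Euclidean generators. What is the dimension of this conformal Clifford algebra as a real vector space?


The conformal model of R^3 uses Cl(4,1): the 3 Euclidean generators plus two extra orthogonal generators e+ (e+^2 = +1) and e- (e-^2 = -1), from which the null vectors e0, einf are built.
Number of generators m = 3 + 2 = 5.
dim Cl(p,q) = 2^m = 2^5 = 32


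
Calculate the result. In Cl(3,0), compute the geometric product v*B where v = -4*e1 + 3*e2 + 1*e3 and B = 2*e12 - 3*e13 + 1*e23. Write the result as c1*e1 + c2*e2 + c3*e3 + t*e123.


vB has grade-1 (vector) and grade-3 (trivector) parts: vB = (v _| B) + (v ^ B).
Vector part <vB>_1:
  e1: -v2*b12 - v3*b13 = -(3)*(2) - (1)*(-3) = -3
  e2: v1*b12 - v3*b23 = (-4)*(2) - (1)*(1) = -9
  e3: v1*b13 + v2*b23 = (-4)*(-3) + (3)*(1) = 15
Trivector part <vB>_3:
  e123: v1*b23 - v2*b13 + v3*b12 = (-4)*(1) - (3)*(-3) + (1)*(2) = 7
vB = -3*e1 - 9*e2 + 15*e3 + 7*e123


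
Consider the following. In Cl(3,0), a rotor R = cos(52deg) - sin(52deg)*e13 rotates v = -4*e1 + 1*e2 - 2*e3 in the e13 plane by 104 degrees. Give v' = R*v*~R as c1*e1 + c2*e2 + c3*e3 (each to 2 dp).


Rotor R = cos(52deg) - sin(52deg)*e13
Rotation angle theta = 2 * 52 = 104 degrees in the e13 plane (e1 -> e3).
The component perpendicular to the plane (e2) is invariant: v'_2 = v2 = 1.00
cos(104deg) = -0.2419, sin(104deg) = 0.9703
v'_1 = v1*cos(theta) - v3*sin(theta) = -4*(-0.2419) - (-2)*0.9703 = 2.91
v'_3 = v1*sin(theta) + v3*cos(theta) = -4*0.9703 + (-2)*(-0.2419) = -3.40
v' = 2.91*e1 + 1.00*e2 - 3.40*e3


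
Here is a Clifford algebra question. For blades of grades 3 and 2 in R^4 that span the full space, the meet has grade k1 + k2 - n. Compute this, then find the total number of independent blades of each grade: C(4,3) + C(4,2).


Meet grade = grade(A) + grade(B) - n
= 3 + 2 - 4 = 1
C(4,3) = 4
C(4,2) = 6
dim_A + dim_B = 4 + 6 = 10


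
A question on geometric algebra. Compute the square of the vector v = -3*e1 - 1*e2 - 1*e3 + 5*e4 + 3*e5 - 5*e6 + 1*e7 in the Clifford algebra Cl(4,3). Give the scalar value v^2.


v^2 = sum of c_i^2 * e_i^2
Positive signature terms (e_i^2 = +1): (-3)^2 + (-1)^2 + (-1)^2 + 5^2 = 36
Negative signature terms (e_j^2 = -1): 3^2 + (-5)^2 + 1^2 = 35
v^2 = 36 - 35 = 1


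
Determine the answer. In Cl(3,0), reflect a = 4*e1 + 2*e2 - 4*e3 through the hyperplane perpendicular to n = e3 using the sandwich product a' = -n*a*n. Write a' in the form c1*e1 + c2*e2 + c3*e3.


Reflection formula: a' = -n*a*n, with n = e3 (unit vector, n^2 = 1).
For reflection through hyperplane perp to e3:
The component along e3 flips sign, others stay.
a = (4, 2, -4)
a' = (4, 2, 4)
a' = 4*e1 + 2*e2 + 4*e3


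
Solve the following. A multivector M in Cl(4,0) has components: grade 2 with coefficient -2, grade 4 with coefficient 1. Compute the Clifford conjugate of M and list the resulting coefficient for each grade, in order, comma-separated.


Clifford conjugate sign for grade k: (-1)^(k(k+1)/2)
Grade 2: (-1)^(2*3/2) = (-1)^3 = -1, coeff -2 -> 2
Grade 4: (-1)^(4*5/2) = (-1)^10 = 1, coeff 1 -> 1
Conjugated coefficients: 2, 1


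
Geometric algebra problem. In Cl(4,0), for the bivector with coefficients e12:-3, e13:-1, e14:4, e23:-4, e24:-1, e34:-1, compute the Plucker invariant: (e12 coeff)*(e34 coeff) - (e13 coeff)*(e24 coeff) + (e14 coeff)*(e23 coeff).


Plucker relation: af - be + cd
a*f = (-3)*(-1) = 3
b*e = (-1)*(-1) = 1
c*d = 4*(-4) = -16
af - be + cd = 3 - 1 + (-16)
= -14


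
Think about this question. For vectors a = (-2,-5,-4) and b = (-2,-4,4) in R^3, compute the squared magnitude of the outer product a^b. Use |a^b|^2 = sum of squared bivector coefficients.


a wedge b = (a1*b2 - a2*b1)*e12 + (a1*b3 - a3*b1)*e13 + (a2*b3 - a3*b2)*e23
e12 coeff: (-2)*(-4) - (-5)*(-2) = 8 - 10 = -2
e13 coeff: (-2)*4 - (-4)*(-2) = -8 - 8 = -16
e23 coeff: (-5)*4 - (-4)*(-4) = -20 - 16 = -36
|a wedge b|^2 = (-2)^2 + (-16)^2 + (-36)^2
= 4 + 256 + 1296
= 1556


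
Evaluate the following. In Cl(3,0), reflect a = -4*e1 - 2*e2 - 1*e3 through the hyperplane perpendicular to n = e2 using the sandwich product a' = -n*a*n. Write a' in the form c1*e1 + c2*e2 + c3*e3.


Reflection formula: a' = -n*a*n, with n = e2 (unit vector, n^2 = 1).
For reflection through hyperplane perp to e2:
The component along e2 flips sign, others stay.
a = (-4, -2, -1)
a' = (-4, 2, -1)
a' = -4*e1 + 2*e2 - 1*e3


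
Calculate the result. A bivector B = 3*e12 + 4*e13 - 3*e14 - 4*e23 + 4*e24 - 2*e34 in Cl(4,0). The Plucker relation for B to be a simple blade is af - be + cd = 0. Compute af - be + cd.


Plucker relation: af - be + cd
a*f = 3*(-2) = -6
b*e = 4*4 = 16
c*d = (-3)*(-4) = 12
af - be + cd = -6 - 16 + 12
= -10


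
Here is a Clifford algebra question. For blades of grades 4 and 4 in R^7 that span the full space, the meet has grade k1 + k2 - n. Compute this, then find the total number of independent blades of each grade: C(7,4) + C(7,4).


Meet grade = grade(A) + grade(B) - n
= 4 + 4 - 7 = 1
C(7,4) = 35
C(7,4) = 35
dim_A + dim_B = 35 + 35 = 70


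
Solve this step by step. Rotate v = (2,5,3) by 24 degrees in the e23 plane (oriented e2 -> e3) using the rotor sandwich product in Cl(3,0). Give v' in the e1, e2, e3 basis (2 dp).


Rotor R = cos(12deg) - sin(12deg)*e23
Rotation angle theta = 2 * 12 = 24 degrees in the e23 plane (e2 -> e3).
The component perpendicular to the plane (e1) is invariant: v'_1 = v1 = 2.00
cos(24deg) = 0.9135, sin(24deg) = 0.4067
v'_2 = v2*cos(theta) - v3*sin(theta) = 5*0.9135 - 3*0.4067 = 3.35
v'_3 = v2*sin(theta) + v3*cos(theta) = 5*0.4067 + 3*0.9135 = 4.77
v' = 2.00*e1 + 3.35*e2 + 4.77*e3


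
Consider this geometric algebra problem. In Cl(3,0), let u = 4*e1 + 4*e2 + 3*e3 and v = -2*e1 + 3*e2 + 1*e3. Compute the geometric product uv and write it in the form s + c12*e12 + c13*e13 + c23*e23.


In Cl(3,0): e_i^2 = 1, e_ie_j = -e_je_i for i != j.
Scalar part = u . v = 4*(-2) + 4*3 + 3*1
= -8 + 12 + 3 = 7
e12 coeff = 4*3 - 4*(-2) = 12 - (-8) = 20
e13 coeff = 4*1 - 3*(-2) = 4 - (-6) = 10
e23 coeff = 4*1 - 3*3 = 4 - 9 = -5
uv = 7 + 20*e12 + 10*e13 - 5*e23


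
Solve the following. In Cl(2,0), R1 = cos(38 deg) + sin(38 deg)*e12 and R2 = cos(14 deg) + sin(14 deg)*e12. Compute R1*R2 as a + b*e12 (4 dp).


Same-plane rotors commute and their half-angles add:
R1*R2 = cos(a1 + a2) + sin(a1 + a2)*e12.
a1 + a2 = 38 + 14 = 52 deg
cos(52 deg) = 0.6157
sin(52 deg) = 0.7880
R1*R2 = 0.6157 + 0.7880*e12


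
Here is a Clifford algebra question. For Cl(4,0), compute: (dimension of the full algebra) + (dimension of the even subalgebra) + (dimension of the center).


n = 4 + 0 = 4
Total dim = 2^4 = 16
Even subalgebra dim = 2^3 = 8
n is even, so center dim = 1
Sum = 16 + 8 + 1 = 25


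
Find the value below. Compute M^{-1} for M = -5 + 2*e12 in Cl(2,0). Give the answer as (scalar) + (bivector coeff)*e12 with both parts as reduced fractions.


M = -5 + 2*e12, where e12^2 = -1.
Since M commutes with its reverse ~M = a - b*e12, M * ~M = a^2 - b^2*e12^2 = a^2 + b^2.
So M^{-1} = ~M / (a^2 + b^2) = (a - b*e12)/(a^2 + b^2).
a^2 + b^2 = 25 + 4 = 29
Scalar part = -5/29 = -5/29
Bivector coeff = -2/29 = -2/29
M^{-1} = -5/29 - 2/29*e12


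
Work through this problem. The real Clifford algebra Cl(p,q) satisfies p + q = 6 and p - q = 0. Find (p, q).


We need p + q = 6 and p - q = 0.
Adding: 2p = 6 + 0 = 6, so p = 3.
Then q = 6 - 3 = 3.
(p, q) = (3, 3)


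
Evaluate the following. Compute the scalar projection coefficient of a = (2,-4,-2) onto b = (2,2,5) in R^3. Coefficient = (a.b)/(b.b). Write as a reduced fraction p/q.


Projection coefficient = (a . b) / (b . b)
a . b = 2*2 + (-4)*2 + (-2)*5
= 4 + (-8) + (-10) = -14
b . b = 2^2 + 2^2 + 5^2
= 4 + 4 + 25 = 33
Coefficient = -14/33
In lowest terms: -14/33


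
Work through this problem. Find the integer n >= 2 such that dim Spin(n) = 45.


dim Spin(n) = dim so(n) = n(n-1)/2.
Solve n(n-1)/2 = 45, i.e. n^2 - n - 90 = 0.
Discriminant = 1 + 8*45 = 361
n = (1 + sqrt(361))/2 = (1 + 19)/2 = 10


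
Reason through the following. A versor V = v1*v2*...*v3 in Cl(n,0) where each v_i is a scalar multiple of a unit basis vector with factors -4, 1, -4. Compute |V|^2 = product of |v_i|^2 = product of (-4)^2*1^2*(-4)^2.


Each vector v_i has |v_i|^2 = s_i^2
Squared scales: (-4)^2 = 16, 1^2 = 1, (-4)^2 = 16
|V|^2 = 16 * 1 * 16
= 256


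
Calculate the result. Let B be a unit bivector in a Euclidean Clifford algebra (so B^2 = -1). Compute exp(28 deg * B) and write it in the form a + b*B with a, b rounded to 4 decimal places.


For a unit bivector B with B^2 = -1, the exponential series gives
e^(theta*B) = cos(theta) + sin(theta)*B (the GA analogue of Euler's formula).
theta = 28 degrees = 0.488692 rad
cos(28 deg) = 0.8829
sin(28 deg) = 0.4695
exp(theta*B) = 0.8829 + 0.4695*B


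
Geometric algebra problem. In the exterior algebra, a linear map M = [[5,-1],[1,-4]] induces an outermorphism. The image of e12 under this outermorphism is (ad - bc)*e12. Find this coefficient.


The outermorphism of a linear map f sends e1^e2 to f(e1)^f(e2).
f(e1) = 5*e1 + 1*e2
f(e2) = -1*e1 - 4*e2
f(e1) ^ f(e2) = (5*e1 + 1*e2) ^ (-1*e1 - 4*e2)
= 5*(-4)*e12 + 1*(-1)*e21
= (-20 - (-1))*e12
= -19*e12
Coefficient = -19


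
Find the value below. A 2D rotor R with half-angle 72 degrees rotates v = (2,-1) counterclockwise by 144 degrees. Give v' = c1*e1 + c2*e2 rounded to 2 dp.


Rotor R = cos(72deg) - sin(72deg)*e12
Rotation angle theta = 2 * 72 = 144 degrees
v' = R*v*~R rotates v by theta.
cos(144deg) = -0.8090, sin(144deg) = 0.5878
v'_1 = 2*cos(144deg) - (-1)*sin(144deg)
= 2*(-0.8090) - (-1)*0.5878
= -1.03
v'_2 = 2*sin(144deg) + (-1)*cos(144deg)
= 2*0.5878 + (-1)*(-0.8090)
= 1.98
v' = -1.03*e1 + 1.98*e2


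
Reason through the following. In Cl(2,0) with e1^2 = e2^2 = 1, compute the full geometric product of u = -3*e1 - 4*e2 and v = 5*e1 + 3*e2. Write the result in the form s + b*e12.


Expand: (-3*e1 - 4*e2)(5*e1 + 3*e2)
= (-3)*5*e1e1 + (-3)*3*e1e2 + (-4)*5*e2e1 + (-4)*3*e2e2
Using e1^2 = e2^2 = 1, e2e1 = -e1e2:
Scalar part s = (-3)*5 + (-4)*3 = -15 + (-12) = -27
Bivector part b = (-3)*3 - (-4)*5 = -9 - (-20) = 11
uv = -27 + 11*e12


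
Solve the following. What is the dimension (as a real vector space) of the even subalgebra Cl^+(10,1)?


Even subalgebra dimension = 2^(n-1)
n = 10 + 1 = 11
2^(11 - 1) = 2^10 = 1024
Verification: sum of C(11,k) for even k = 1 + 55 + 330 + 462 + 165 + 11 = 1024
Result = 1024


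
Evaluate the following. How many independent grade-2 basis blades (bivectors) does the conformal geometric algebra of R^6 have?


The conformal model of R^6 uses Cl(7,1) with m = 6 + 2 = 8 generators.
Number of grade-2 blades = C(m, 2) = C(8, 2)
= 8*7/2 = 28


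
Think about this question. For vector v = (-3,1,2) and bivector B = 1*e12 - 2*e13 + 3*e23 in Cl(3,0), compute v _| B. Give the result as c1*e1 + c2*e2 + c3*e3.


Left contraction v _| B = <vB>_1 (grade-1 part of the geometric product vB).
Using e1_|e12 = e2, e2_|e12 = -e1, e1_|e13 = e3, e3_|e13 = -e1, e2_|e23 = e3, e3_|e23 = -e2:
e1 coeff: -v2*b12 - v3*b13 = -(1)*(1) - (2)*(-2) = 3
e2 coeff: v1*b12 - v3*b23 = (-3)*(1) - (2)*(3) = -9
e3 coeff: v1*b13 + v2*b23 = (-3)*(-2) + (1)*(3) = 9
v _| B = 3*e1 - 9*e2 + 9*e3


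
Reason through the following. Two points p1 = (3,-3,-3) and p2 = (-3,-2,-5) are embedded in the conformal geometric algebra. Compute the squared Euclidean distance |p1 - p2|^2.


p1 - p2 = (6, -1, 2)
|p1 - p2|^2 = 6^2 + (-1)^2 + 2^2
= 36 + 1 + 4
= 41


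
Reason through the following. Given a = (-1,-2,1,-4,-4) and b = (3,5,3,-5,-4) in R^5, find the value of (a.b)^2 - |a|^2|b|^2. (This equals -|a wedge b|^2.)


a . b = (-1)*3 + (-2)*5 + 1*3 + (-4)*(-5) + (-4)*(-4)
= -3 + (-10) + 3 + 20 + 16 = 26
|a|^2 = (-1)^2 + (-2)^2 + 1^2 + (-4)^2 + (-4)^2 = 38
|b|^2 = 3^2 + 5^2 + 3^2 + (-5)^2 + (-4)^2 = 84
(a.b)^2 = 26^2 = 676
|a|^2 * |b|^2 = 38 * 84 = 3192
Result = 676 - 3192 = -2516


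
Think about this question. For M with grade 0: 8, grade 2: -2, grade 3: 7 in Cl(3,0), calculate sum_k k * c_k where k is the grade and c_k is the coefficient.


Grade-weighted sum = sum of grade_k * coefficient_k
0*8 = 0
2*(-2) = -4
3*7 = 21
Total = 0 + (-4) + 21 = 17


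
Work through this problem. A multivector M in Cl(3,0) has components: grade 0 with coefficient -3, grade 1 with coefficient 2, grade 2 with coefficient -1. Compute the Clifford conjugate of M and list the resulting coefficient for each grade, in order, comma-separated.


Clifford conjugate sign for grade k: (-1)^(k(k+1)/2)
Grade 0: (-1)^(0*1/2) = (-1)^0 = 1, coeff -3 -> -3
Grade 1: (-1)^(1*2/2) = (-1)^1 = -1, coeff 2 -> -2
Grade 2: (-1)^(2*3/2) = (-1)^3 = -1, coeff -1 -> 1
Conjugated coefficients: -3, -2, 1


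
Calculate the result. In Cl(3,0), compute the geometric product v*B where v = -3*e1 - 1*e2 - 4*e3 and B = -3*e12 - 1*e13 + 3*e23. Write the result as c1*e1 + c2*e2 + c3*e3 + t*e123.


vB has grade-1 (vector) and grade-3 (trivector) parts: vB = (v _| B) + (v ^ B).
Vector part <vB>_1:
  e1: -v2*b12 - v3*b13 = -(-1)*(-3) - (-4)*(-1) = -7
  e2: v1*b12 - v3*b23 = (-3)*(-3) - (-4)*(3) = 21
  e3: v1*b13 + v2*b23 = (-3)*(-1) + (-1)*(3) = 0
Trivector part <vB>_3:
  e123: v1*b23 - v2*b13 + v3*b12 = (-3)*(3) - (-1)*(-1) + (-4)*(-3) = 2
vB = -7*e1 + 21*e2 + 0*e3 + 2*e123


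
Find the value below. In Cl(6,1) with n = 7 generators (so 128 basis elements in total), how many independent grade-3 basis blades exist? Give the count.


Number of grade-k basis blades in Cl(p,q) with n = p + q is C(n, k).
n = 6 + 1 = 7
C(7, 3) = 7! / (3! * 4!)
= 5040 / (6 * 24)
= 35


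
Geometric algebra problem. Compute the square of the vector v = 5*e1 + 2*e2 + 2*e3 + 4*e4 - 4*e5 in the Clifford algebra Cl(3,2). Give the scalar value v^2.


v^2 = sum of c_i^2 * e_i^2
Positive signature terms (e_i^2 = +1): 5^2 + 2^2 + 2^2 = 33
Negative signature terms (e_j^2 = -1): 4^2 + (-4)^2 = 32
v^2 = 33 - 32 = 1


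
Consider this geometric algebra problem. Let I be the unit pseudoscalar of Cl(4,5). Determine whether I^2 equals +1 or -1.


The pseudoscalar I = e1...e_n (product of all n generators) of Cl(p,q) satisfies I^2 = (-1)^(q + n(n-1)/2).
p = 4, q = 5, n = p + q = 9
n(n-1)/2 = 9 * 8 / 2 = 36
Exponent = q + n(n-1)/2 = 5 + 36 = 41
I^2 = (-1)^41 = -1


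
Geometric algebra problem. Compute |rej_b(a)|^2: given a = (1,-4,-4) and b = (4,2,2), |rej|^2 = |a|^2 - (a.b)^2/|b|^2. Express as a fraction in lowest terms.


|a|^2 = 1^2 + (-4)^2 + (-4)^2 = 33
|b|^2 = 4^2 + 2^2 + 2^2 = 24
a . b = 1*4 + (-4)*2 + (-4)*2 = -12
(a.b)^2 = (-12)^2 = 144
|rej|^2 = 33 - 144/24
= (792 - 144)/24
= 648/24
In lowest terms: 27/1


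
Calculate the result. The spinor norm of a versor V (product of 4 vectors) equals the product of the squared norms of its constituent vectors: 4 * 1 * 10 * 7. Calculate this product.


Spinor norm N(V) = |v1|^2 * |v2|^2 * ... * |v4|^2
= 4 * 1 * 10 * 7
Running product: 4, 4, 40, 280
N(V) = 280


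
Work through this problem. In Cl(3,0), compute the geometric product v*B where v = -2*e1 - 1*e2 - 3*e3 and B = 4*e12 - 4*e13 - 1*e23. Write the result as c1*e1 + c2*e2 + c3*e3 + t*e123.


vB has grade-1 (vector) and grade-3 (trivector) parts: vB = (v _| B) + (v ^ B).
Vector part <vB>_1:
  e1: -v2*b12 - v3*b13 = -(-1)*(4) - (-3)*(-4) = -8
  e2: v1*b12 - v3*b23 = (-2)*(4) - (-3)*(-1) = -11
  e3: v1*b13 + v2*b23 = (-2)*(-4) + (-1)*(-1) = 9
Trivector part <vB>_3:
  e123: v1*b23 - v2*b13 + v3*b12 = (-2)*(-1) - (-1)*(-4) + (-3)*(4) = -14
vB = -8*e1 - 11*e2 + 9*e3 - 14*e123


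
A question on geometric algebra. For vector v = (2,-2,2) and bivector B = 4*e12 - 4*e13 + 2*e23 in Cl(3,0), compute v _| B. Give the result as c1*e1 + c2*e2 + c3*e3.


Left contraction v _| B = <vB>_1 (grade-1 part of the geometric product vB).
Using e1_|e12 = e2, e2_|e12 = -e1, e1_|e13 = e3, e3_|e13 = -e1, e2_|e23 = e3, e3_|e23 = -e2:
e1 coeff: -v2*b12 - v3*b13 = -(-2)*(4) - (2)*(-4) = 16
e2 coeff: v1*b12 - v3*b23 = (2)*(4) - (2)*(2) = 4
e3 coeff: v1*b13 + v2*b23 = (2)*(-4) + (-2)*(2) = -12
v _| B = 16*e1 + 4*e2 - 12*e3


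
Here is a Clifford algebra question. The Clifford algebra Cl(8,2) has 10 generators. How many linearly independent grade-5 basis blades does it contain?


Number of grade-k basis blades in Cl(p,q) with n = p + q is C(n, k).
n = 8 + 2 = 10
C(10, 5) = 10! / (5! * 5!)
= 3628800 / (120 * 120)
= 252


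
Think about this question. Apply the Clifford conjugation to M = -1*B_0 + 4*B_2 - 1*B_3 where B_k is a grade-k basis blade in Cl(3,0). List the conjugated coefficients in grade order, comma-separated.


Clifford conjugate sign for grade k: (-1)^(k(k+1)/2)
Grade 0: (-1)^(0*1/2) = (-1)^0 = 1, coeff -1 -> -1
Grade 2: (-1)^(2*3/2) = (-1)^3 = -1, coeff 4 -> -4
Grade 3: (-1)^(3*4/2) = (-1)^6 = 1, coeff -1 -> -1
Conjugated coefficients: -1, -4, -1


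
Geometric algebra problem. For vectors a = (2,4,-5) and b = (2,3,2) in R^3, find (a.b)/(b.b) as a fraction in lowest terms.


Projection coefficient = (a . b) / (b . b)
a . b = 2*2 + 4*3 + (-5)*2
= 4 + 12 + (-10) = 6
b . b = 2^2 + 3^2 + 2^2
= 4 + 9 + 4 = 17
Coefficient = 6/17
In lowest terms: 6/17


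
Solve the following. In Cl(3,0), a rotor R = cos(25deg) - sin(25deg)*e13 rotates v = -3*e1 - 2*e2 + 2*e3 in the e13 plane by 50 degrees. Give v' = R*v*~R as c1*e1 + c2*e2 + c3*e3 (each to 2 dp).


Rotor R = cos(25deg) - sin(25deg)*e13
Rotation angle theta = 2 * 25 = 50 degrees in the e13 plane (e1 -> e3).
The component perpendicular to the plane (e2) is invariant: v'_2 = v2 = -2.00
cos(50deg) = 0.6428, sin(50deg) = 0.7660
v'_1 = v1*cos(theta) - v3*sin(theta) = -3*0.6428 - 2*0.7660 = -3.46
v'_3 = v1*sin(theta) + v3*cos(theta) = -3*0.7660 + 2*0.6428 = -1.01
v' = -3.46*e1 - 2.00*e2 - 1.01*e3


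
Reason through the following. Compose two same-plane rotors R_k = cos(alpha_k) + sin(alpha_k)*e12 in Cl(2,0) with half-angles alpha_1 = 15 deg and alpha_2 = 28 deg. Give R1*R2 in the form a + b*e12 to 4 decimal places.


Same-plane rotors commute and their half-angles add:
R1*R2 = cos(a1 + a2) + sin(a1 + a2)*e12.
a1 + a2 = 15 + 28 = 43 deg
cos(43 deg) = 0.7314
sin(43 deg) = 0.6820
R1*R2 = 0.7314 + 0.6820*e12


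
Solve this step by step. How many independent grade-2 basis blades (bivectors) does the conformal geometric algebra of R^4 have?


The conformal model of R^4 uses Cl(5,1) with m = 4 + 2 = 6 generators.
Number of grade-2 blades = C(m, 2) = C(6, 2)
= 6*5/2 = 15


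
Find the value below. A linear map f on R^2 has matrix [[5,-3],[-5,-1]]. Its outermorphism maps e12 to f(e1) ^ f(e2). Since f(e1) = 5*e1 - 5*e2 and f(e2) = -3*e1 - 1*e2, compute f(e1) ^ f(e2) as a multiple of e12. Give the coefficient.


The outermorphism of a linear map f sends e1^e2 to f(e1)^f(e2).
f(e1) = 5*e1 - 5*e2
f(e2) = -3*e1 - 1*e2
f(e1) ^ f(e2) = (5*e1 - 5*e2) ^ (-3*e1 - 1*e2)
= 5*(-1)*e12 + (-5)*(-3)*e21
= (-5 - 15)*e12
= -20*e12
Coefficient = -20
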